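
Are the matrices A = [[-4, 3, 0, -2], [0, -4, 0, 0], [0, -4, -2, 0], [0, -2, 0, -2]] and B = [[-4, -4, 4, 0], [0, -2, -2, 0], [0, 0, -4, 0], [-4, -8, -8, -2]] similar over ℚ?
No.

Both have characteristic polynomial (x + 2)^2(x + 4)^2, but the minimal polynomial of A is (x + 2)(x + 4)^2 while the minimal polynomial of B is (x + 2)(x + 4). The minimal polynomial is a similarity invariant, so A and B are not similar.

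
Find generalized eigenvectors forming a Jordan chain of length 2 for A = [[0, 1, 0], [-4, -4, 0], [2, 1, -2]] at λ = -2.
We seek v_1 ∈ ker((A + 2I)^2) \ ker(A + 2I), then set v_{i+1} = (A + 2I) v_i.

One such chain is v_1 = [[-1, 3, 0]]^T, v_2 = [[1, -2, 1]]^T. Check: (A + 2I) v_2 = [[0, 0, 0]]^T = 0.

v_1 = [[-1, 3, 0]]^T, v_2 = [[1, -2, 1]]^T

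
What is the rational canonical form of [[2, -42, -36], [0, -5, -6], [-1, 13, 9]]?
R = [[0, 0, -6], [1, 0, -5], [0, 1, 6]]

The invariant factors of A (the non-unit diagonal entries of the Smith normal form of xI - A over ℚ[x]) are (x - 2)(x^2 - 4x - 3), each dividing the next. The characteristic polynomial is their product, (x - 2)(x^2 - 4x - 3).

The rational canonical form is the block-diagonal matrix of companion matrices C(f_i):
R = [[0, 0, -6], [1, 0, -5], [0, 1, 6]].

Note the characteristic polynomial does not split into linear factors over ℚ, so A has no Jordan form over ℚ; the rational canonical form exists over any field.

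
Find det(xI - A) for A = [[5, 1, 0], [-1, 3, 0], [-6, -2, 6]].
xI - A = [[x - 5, -1, 0], [1, x - 3, 0], [6, 2, x - 6]].

Expanding det(xI - A) along the first row:
det(xI - A) = + (x - 5)·det([[x - 3, 0], [2, x - 6]]) - (-1)·det([[1, 0], [6, x - 6]]) + (0)·det([[1, x - 3], [6, 2]]).

Evaluating gives χ_A(x) = x^3 - 14x^2 + 64x - 96 = (x - 6)(x - 4)^2.

χ_A(x) = (x - 6)(x - 4)^2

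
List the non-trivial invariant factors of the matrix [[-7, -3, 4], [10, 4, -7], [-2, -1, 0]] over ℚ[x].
The Jordan structure of A has elementary divisors (x + 1)^3. Arranging the block sizes at each eigenvalue in decreasing order and taking row products gives the invariant factors.

Invariant factors (smallest first, each dividing the next): (x + 1)^3.

Check: the last factor (x + 1)^3 is the minimal polynomial, and the product (x + 1)^3 is the characteristic polynomial.

(x + 1)^3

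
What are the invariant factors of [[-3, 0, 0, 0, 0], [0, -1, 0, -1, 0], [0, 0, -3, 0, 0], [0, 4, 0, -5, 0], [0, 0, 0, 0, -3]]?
x + 3, x + 3, x + 3, (x + 3)^2

The Jordan structure of A has elementary divisors (x + 3)^2, (x + 3), (x + 3), (x + 3). Arranging the block sizes at each eigenvalue in decreasing order and taking row products gives the invariant factors.

Invariant factors (smallest first, each dividing the next): x + 3, x + 3, x + 3, (x + 3)^2.

Check: the last factor (x + 3)^2 is the minimal polynomial, and the product (x + 3)^5 is the characteristic polynomial.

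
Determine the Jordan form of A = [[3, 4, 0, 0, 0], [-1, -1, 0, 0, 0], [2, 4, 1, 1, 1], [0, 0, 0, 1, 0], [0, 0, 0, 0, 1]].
The characteristic polynomial is det(xI - A) = (x - 1)^5, so the eigenvalues are 1 (algebraic multiplicity 5).

For λ = 1: rank(A - I) = 2, rank((A - I)^2) = 0. The eigenspace has dimension 5 - 2 = 3, so there are 3 Jordan blocks; the rank sequence gives block sizes [2, 2, 1].

Assembling the blocks gives the Jordan form J above.

J = [[1, 1, 0, 0, 0], [0, 1, 0, 0, 0], [0, 0, 1, 1, 0], [0, 0, 0, 1, 0], [0, 0, 0, 0, 1]]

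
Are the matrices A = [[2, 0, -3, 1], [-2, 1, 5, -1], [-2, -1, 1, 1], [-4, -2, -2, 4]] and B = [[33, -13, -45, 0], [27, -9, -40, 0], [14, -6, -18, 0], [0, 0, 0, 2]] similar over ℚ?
Two matrices over a field are similar if and only if they have the same invariant factors.

Both A and B have characteristic polynomial (x - 2)^4 and minimal polynomial (x - 2)^3. Computing further, both have invariant factors x - 2, (x - 2)^3. Hence A and B are similar.

Yes.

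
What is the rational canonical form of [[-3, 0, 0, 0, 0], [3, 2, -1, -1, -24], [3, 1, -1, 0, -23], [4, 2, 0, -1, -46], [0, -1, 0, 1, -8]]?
R = [[-3, 0, 0, 0, 0], [0, 0, 0, 0, -9], [0, 1, 0, 0, -24], [0, 0, 1, 0, -22], [0, 0, 0, 1, -8]]

The invariant factors of A (the non-unit diagonal entries of the Smith normal form of xI - A over ℚ[x]) are x + 3, (x + 1)^2(x + 3)^2, each dividing the next. The characteristic polynomial is their product, (x + 1)^2(x + 3)^3.

The rational canonical form is the block-diagonal matrix of companion matrices C(f_i):
R = [[-3, 0, 0, 0, 0], [0, 0, 0, 0, -9], [0, 1, 0, 0, -24], [0, 0, 1, 0, -22], [0, 0, 0, 1, -8]].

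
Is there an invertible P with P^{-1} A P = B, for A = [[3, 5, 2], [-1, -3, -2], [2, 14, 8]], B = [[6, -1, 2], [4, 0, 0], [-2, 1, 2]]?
Two matrices over a field are similar if and only if they have the same invariant factors.

Both A and B have characteristic polynomial (x - 4)(x - 2)^2 and minimal polynomial (x - 4)(x - 2)^2. Computing further, both have invariant factors (x - 4)(x - 2)^2. Hence A and B are similar.

Yes.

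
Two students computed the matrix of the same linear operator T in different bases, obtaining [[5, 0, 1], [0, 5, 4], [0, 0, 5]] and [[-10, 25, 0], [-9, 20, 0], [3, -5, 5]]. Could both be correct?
Yes.

Two matrices over a field are similar if and only if they have the same invariant factors.

Both A and B have characteristic polynomial (x - 5)^3 and minimal polynomial (x - 5)^2. Computing further, both have invariant factors x - 5, (x - 5)^2. Hence A and B are similar.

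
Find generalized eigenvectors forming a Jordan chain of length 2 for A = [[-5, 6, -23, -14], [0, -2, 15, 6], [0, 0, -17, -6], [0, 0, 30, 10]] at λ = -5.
We seek v_1 ∈ ker((A + 5I)^2) \ ker(A + 5I), then set v_{i+1} = (A + 5I) v_i.

One such chain is v_1 = [[-1, 1, -1, 2]]^T, v_2 = [[1, 0, 0, 0]]^T. Check: (A + 5I) v_2 = [[0, 0, 0, 0]]^T = 0.

v_1 = [[-1, 1, -1, 2]]^T, v_2 = [[1, 0, 0, 0]]^T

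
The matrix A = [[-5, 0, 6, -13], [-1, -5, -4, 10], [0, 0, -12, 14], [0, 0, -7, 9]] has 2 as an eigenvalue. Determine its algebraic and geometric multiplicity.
The characteristic polynomial is (x - 2)(x + 5)^3, so the factor x - 2 appears with exponent 1: the algebraic multiplicity is 1.

rank(A - 2I) = 3, so the eigenspace has dimension 4 - 3 = 1: the geometric multiplicity is 1.

algebraic multiplicity 1, geometric multiplicity 1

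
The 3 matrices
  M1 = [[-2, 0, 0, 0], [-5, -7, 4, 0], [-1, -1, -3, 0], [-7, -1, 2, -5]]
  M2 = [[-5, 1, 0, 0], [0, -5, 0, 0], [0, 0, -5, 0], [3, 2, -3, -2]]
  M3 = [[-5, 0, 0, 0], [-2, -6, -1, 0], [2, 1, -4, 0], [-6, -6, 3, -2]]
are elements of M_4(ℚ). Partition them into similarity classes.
Characteristic polynomials: χ_{M1} = (x + 2)(x + 5)^3, χ_{M2} = (x + 2)(x + 5)^3, χ_{M3} = (x + 2)(x + 5)^3.

{M1, M2, M3}: invariant factors x + 5, (x + 2)(x + 5)^2.

Matrices are similar if and only if their invariant-factor lists agree; the partition into similarity classes is {M1, M2, M3}.

1 class: {M1, M2, M3}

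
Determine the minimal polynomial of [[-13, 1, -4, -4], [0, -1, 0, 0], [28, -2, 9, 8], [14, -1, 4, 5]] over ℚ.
m_A(x) = (x - 1)(x + 1)^2

The characteristic polynomial factors as (x - 1)^2(x + 1)^2. The minimal polynomial is ∏(x - λ)^{k_λ} where k_λ is the size of the largest Jordan block at λ.

For λ = -1: rank(A + I) = 3, and the largest Jordan block has size 2 (the smallest k with rank((A + I)^k) = rank((A + I)^(k+1))).
For λ = 1: rank(A - I) = 2, and the largest Jordan block has size 1 (the smallest k with rank((A - I)^k) = rank((A - I)^(k+1))).

So m_A(x) = (x - 1)(x + 1)^2.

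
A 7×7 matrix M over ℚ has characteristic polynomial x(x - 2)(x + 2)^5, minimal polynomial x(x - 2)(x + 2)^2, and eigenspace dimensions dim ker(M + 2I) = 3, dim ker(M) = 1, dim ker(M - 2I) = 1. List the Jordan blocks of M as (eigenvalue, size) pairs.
λ = -2: algebraic multiplicity 5 (exponent in χ_M), largest block size 2 (exponent in m_M), 3 blocks (geometric multiplicity). These force block sizes [2, 2, 1].
λ = 0: algebraic multiplicity 1 (exponent in χ_M), largest block size 1 (exponent in m_M), 1 block (geometric multiplicity). This forces block sizes [1].
λ = 2: algebraic multiplicity 1 (exponent in χ_M), largest block size 1 (exponent in m_M), 1 block (geometric multiplicity). This forces block sizes [1].

Jordan blocks: (-2, 2), (-2, 2), (-2, 1), (0, 1), (2, 1)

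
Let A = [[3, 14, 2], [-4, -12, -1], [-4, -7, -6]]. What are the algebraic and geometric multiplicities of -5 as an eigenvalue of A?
algebraic multiplicity 3, geometric multiplicity 2

The characteristic polynomial is (x + 5)^3, so the factor x + 5 appears with exponent 3: the algebraic multiplicity is 3.

rank(A + 5I) = 1, so the eigenspace has dimension 3 - 1 = 2: the geometric multiplicity is 2.

Since 2 < 3, A is not diagonalizable.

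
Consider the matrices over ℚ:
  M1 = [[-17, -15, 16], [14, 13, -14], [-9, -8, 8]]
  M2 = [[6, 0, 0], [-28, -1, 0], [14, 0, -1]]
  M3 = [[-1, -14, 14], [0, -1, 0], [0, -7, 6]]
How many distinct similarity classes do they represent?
2 classes: {M1}, {M2, M3}

Characteristic polynomials: χ_{M1} = (x - 6)(x + 1)^2, χ_{M2} = (x - 6)(x + 1)^2, χ_{M3} = (x - 6)(x + 1)^2.

{M1}: invariant factors (x - 6)(x + 1)^2.

{M2, M3}: invariant factors x + 1, (x - 6)(x + 1).

Matrices are similar if and only if their invariant-factor lists agree; the partition into similarity classes is {M1}, {M2, M3}.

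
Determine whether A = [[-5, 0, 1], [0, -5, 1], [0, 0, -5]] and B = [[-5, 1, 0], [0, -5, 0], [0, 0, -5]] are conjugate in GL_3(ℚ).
Two matrices over a field are similar if and only if they have the same invariant factors.

Both A and B have characteristic polynomial (x + 5)^3 and minimal polynomial (x + 5)^2. Computing further, both have invariant factors x + 5, (x + 5)^2. Hence A and B are similar.

Yes.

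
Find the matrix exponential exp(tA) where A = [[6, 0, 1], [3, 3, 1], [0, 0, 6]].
e^{tA} = [[e^{6*t}, 0, t*e^{6*t}], [e^{6*t} - e^{3*t}, e^{3*t}, t*e^{6*t}], [0, 0, e^{6*t}]]

A has Jordan form J = [[3, 0, 0], [0, 6, 1], [0, 0, 6]] with A = PJP^{-1}, so e^{tA} = P e^{tJ} P^{-1}.

For a Jordan block J_k(λ), e^{tJ_k(λ)} = e^{λt} · (I + tN + t^2 N^2/2! + ... + t^{k-1} N^{k-1}/(k-1)!) where N is the nilpotent superdiagonal part.

Assembling the blocks and conjugating back gives the entries of e^{tA} as shown above.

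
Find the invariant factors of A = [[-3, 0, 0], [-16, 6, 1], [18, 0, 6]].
(x - 6)^2(x + 3)

The Jordan structure of A has elementary divisors (x + 3), (x - 6)^2. Arranging the block sizes at each eigenvalue in decreasing order and taking row products gives the invariant factors.

Invariant factors (smallest first, each dividing the next): (x - 6)^2(x + 3).

Check: the last factor (x - 6)^2(x + 3) is the minimal polynomial, and the product (x - 6)^2(x + 3) is the characteristic polynomial.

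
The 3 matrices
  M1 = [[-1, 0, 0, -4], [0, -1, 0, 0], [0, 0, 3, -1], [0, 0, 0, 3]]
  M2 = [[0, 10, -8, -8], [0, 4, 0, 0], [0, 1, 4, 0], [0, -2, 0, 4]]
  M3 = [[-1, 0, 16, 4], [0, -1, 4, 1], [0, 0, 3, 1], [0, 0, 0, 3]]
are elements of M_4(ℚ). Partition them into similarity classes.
Characteristic polynomials: χ_{M1} = (x - 3)^2(x + 1)^2, χ_{M2} = x(x - 4)^3, χ_{M3} = (x - 3)^2(x + 1)^2.

{M1, M3}: invariant factors x + 1, (x - 3)^2(x + 1).

{M2}: invariant factors x - 4, x(x - 4)^2.

Matrices are similar if and only if their invariant-factor lists agree; the partition into similarity classes is {M1, M3}, {M2}.

2 classes: {M1, M3}, {M2}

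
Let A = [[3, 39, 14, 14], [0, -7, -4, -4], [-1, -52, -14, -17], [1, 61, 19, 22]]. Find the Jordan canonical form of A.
The characteristic polynomial is det(xI - A) = (x - 3)^2(x + 1)^2, so the eigenvalues are -1 (algebraic multiplicity 2), 3 (algebraic multiplicity 2).

For λ = -1: rank(A + I) = 3, rank((A + I)^2) = 2. The eigenspace has dimension 4 - 3 = 1, so there is 1 Jordan block; the rank sequence gives block sizes [2].

For λ = 3: rank(A - 3I) = 3, rank((A - 3I)^2) = 2. The eigenspace has dimension 4 - 3 = 1, so there is 1 Jordan block; the rank sequence gives block sizes [2].

Assembling the blocks gives the Jordan form J above.

J = [[-1, 1, 0, 0], [0, -1, 0, 0], [0, 0, 3, 1], [0, 0, 0, 3]]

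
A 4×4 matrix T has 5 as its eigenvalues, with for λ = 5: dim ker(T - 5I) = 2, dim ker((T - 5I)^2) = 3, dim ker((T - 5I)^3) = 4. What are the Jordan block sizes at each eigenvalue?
Jordan blocks: (5, 3), (5, 1)

λ = 5: successive nullity increments [2, 1, 1] count blocks of size ≥ k; block sizes are [3, 1].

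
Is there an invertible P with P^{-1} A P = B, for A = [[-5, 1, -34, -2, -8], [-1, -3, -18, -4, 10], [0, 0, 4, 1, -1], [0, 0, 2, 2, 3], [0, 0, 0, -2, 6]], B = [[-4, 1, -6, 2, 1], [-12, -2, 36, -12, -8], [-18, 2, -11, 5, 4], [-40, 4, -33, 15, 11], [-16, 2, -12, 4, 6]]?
Two matrices over a field are similar if and only if they have the same invariant factors.

Both A and B have characteristic polynomial (x - 4)^3(x + 4)^2 and minimal polynomial (x - 4)^3(x + 4)^2. Computing further, both have invariant factors (x - 4)^3(x + 4)^2. Hence A and B are similar.

Yes.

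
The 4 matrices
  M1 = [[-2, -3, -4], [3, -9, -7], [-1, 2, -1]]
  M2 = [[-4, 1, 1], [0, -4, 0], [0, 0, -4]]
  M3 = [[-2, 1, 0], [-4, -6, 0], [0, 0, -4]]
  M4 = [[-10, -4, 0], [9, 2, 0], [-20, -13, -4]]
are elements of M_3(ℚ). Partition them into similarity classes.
Characteristic polynomials: χ_{M1} = (x + 4)^3, χ_{M2} = (x + 4)^3, χ_{M3} = (x + 4)^3, χ_{M4} = (x + 4)^3.

{M1, M4}: invariant factors (x + 4)^3.

{M2, M3}: invariant factors x + 4, (x + 4)^2.

Matrices are similar if and only if their invariant-factor lists agree; the partition into similarity classes is {M1, M4}, {M2, M3}.

2 classes: {M1, M4}, {M2, M3}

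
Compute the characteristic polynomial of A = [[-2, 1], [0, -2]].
xI - A = [[x + 2, -1], [0, x + 2]].

Expanding det(xI - A) along the first row:
det(xI - A) = + (x + 2)·det([[x + 2]]) - (-1)·det([[0]]).

Evaluating gives χ_A(x) = x^2 + 4x + 4 = (x + 2)^2.

χ_A(x) = (x + 2)^2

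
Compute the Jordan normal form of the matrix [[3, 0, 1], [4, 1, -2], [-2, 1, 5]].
J = [[3, 1, 0], [0, 3, 1], [0, 0, 3]]

The characteristic polynomial is det(xI - A) = (x - 3)^3, so the eigenvalues are 3 (algebraic multiplicity 3).

For λ = 3: rank(A - 3I) = 2, rank((A - 3I)^2) = 1, rank((A - 3I)^3) = 0. The eigenspace has dimension 3 - 2 = 1, so there is 1 Jordan block; the rank sequence gives block sizes [3].

Assembling the blocks gives the Jordan form J above.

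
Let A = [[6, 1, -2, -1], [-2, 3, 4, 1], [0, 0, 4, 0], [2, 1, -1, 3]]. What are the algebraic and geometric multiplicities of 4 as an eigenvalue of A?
algebraic multiplicity 4, geometric multiplicity 2

The characteristic polynomial is (x - 4)^4, so the factor x - 4 appears with exponent 4: the algebraic multiplicity is 4.

rank(A - 4I) = 2, so the eigenspace has dimension 4 - 2 = 2: the geometric multiplicity is 2.

Since 2 < 4, A is not diagonalizable.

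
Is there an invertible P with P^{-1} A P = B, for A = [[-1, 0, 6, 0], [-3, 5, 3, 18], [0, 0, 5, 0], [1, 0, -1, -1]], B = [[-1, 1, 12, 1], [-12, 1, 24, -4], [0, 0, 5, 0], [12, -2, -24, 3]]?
Yes.

Two matrices over a field are similar if and only if they have the same invariant factors.

Both A and B have characteristic polynomial (x - 5)^2(x + 1)^2 and minimal polynomial (x - 5)(x + 1)^2. Computing further, both have invariant factors x - 5, (x - 5)(x + 1)^2. Hence A and B are similar.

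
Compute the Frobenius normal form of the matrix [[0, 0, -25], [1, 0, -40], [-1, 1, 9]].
R = [[0, 0, -25], [1, 0, -15], [0, 1, 9]]

The invariant factors of A (the non-unit diagonal entries of the Smith normal form of xI - A over ℚ[x]) are (x - 5)^2(x + 1), each dividing the next. The characteristic polynomial is their product, (x - 5)^2(x + 1).

The rational canonical form is the block-diagonal matrix of companion matrices C(f_i):
R = [[0, 0, -25], [1, 0, -15], [0, 1, 9]].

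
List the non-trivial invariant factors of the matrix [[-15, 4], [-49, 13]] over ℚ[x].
(x + 1)^2

The Jordan structure of A has elementary divisors (x + 1)^2. Arranging the block sizes at each eigenvalue in decreasing order and taking row products gives the invariant factors.

Invariant factors (smallest first, each dividing the next): (x + 1)^2.

Check: the last factor (x + 1)^2 is the minimal polynomial, and the product (x + 1)^2 is the characteristic polynomial.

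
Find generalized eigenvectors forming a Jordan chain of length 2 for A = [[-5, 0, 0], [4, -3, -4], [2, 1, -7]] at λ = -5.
We seek v_1 ∈ ker((A + 5I)^2) \ ker(A + 5I), then set v_{i+1} = (A + 5I) v_i.

One such chain is v_1 = [[-2, 1, -2]]^T, v_2 = [[0, 2, 1]]^T. Check: (A + 5I) v_2 = [[0, 0, 0]]^T = 0.

v_1 = [[-2, 1, -2]]^T, v_2 = [[0, 2, 1]]^T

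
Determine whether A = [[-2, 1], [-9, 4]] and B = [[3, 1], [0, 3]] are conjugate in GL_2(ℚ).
No.

trace(A) = 2 but trace(B) = 6. The trace is a similarity invariant, so A and B are not similar.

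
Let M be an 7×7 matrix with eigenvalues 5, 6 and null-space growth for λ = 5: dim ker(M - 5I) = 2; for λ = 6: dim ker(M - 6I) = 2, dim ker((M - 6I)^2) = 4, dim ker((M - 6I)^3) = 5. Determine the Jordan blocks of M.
Jordan blocks: (5, 1), (5, 1), (6, 3), (6, 2)

λ = 5: successive nullity increments [2] count blocks of size ≥ k; block sizes are [1, 1].
λ = 6: successive nullity increments [2, 2, 1] count blocks of size ≥ k; block sizes are [3, 2].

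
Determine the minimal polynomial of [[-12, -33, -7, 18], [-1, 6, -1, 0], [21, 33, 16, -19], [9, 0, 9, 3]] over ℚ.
m_A(x) = (x - 6)^3(x + 5)

The characteristic polynomial factors as (x - 6)^3(x + 5). The minimal polynomial is ∏(x - λ)^{k_λ} where k_λ is the size of the largest Jordan block at λ.

For λ = -5: rank(A + 5I) = 3, and the largest Jordan block has size 1 (the smallest k with rank((A + 5I)^k) = rank((A + 5I)^(k+1))).
For λ = 6: rank(A - 6I) = 3, and the largest Jordan block has size 3 (the smallest k with rank((A - 6I)^k) = rank((A - 6I)^(k+1))).

So m_A(x) = (x - 6)^3(x + 5).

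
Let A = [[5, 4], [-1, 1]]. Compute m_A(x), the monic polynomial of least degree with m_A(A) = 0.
The characteristic polynomial factors as (x - 3)^2. The minimal polynomial is ∏(x - λ)^{k_λ} where k_λ is the size of the largest Jordan block at λ.

For λ = 3: rank(A - 3I) = 1, and the largest Jordan block has size 2 (the smallest k with rank((A - 3I)^k) = rank((A - 3I)^(k+1))).

So m_A(x) = (x - 3)^2.

m_A(x) = (x - 3)^2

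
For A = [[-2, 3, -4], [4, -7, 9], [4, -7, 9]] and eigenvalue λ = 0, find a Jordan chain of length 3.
v_1 = [[1, 2, 1]]^T, v_2 = [[0, -1, -1]]^T, v_3 = [[1, -2, -2]]^T

We seek v_1 ∈ ker(A^3) \ ker(A^2), then set v_{i+1} = A v_i.

One such chain is v_1 = [[1, 2, 1]]^T, v_2 = [[0, -1, -1]]^T, v_3 = [[1, -2, -2]]^T. Check: A v_3 = [[0, 0, 0]]^T = 0.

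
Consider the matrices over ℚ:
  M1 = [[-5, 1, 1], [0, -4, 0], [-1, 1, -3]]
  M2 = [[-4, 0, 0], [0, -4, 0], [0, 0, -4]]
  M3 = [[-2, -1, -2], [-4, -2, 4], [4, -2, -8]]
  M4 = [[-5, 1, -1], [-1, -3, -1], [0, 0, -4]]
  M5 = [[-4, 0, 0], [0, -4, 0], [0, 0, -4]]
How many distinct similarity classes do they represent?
2 classes: {M1, M3, M4}, {M2, M5}

Characteristic polynomials: χ_{M1} = (x + 4)^3, χ_{M2} = (x + 4)^3, χ_{M3} = (x + 4)^3, χ_{M4} = (x + 4)^3, χ_{M5} = (x + 4)^3.

{M1, M3, M4}: invariant factors x + 4, (x + 4)^2.

{M2, M5}: invariant factors x + 4, x + 4, x + 4.

Matrices are similar if and only if their invariant-factor lists agree; the partition into similarity classes is {M1, M3, M4}, {M2, M5}.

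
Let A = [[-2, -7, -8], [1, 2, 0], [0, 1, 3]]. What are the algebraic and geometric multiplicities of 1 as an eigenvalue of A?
algebraic multiplicity 3, geometric multiplicity 1

The characteristic polynomial is (x - 1)^3, so the factor x - 1 appears with exponent 3: the algebraic multiplicity is 3.

rank(A - I) = 2, so the eigenspace has dimension 3 - 2 = 1: the geometric multiplicity is 1.

Since 1 < 3, A is not diagonalizable.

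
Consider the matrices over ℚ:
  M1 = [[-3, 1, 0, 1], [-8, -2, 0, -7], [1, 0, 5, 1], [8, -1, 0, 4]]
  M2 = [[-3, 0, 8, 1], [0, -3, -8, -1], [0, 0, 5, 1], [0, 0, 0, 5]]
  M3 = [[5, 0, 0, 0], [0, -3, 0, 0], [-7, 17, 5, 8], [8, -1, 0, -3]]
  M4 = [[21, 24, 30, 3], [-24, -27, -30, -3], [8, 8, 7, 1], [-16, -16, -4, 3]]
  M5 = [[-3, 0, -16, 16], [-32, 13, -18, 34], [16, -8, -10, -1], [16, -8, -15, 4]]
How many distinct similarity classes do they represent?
Characteristic polynomials: χ_{M1} = (x - 5)^2(x + 3)^2, χ_{M2} = (x - 5)^2(x + 3)^2, χ_{M3} = (x - 5)^2(x + 3)^2, χ_{M4} = (x - 5)^2(x + 3)^2, χ_{M5} = (x - 5)^2(x + 3)^2.

{M1, M3}: invariant factors (x - 5)^2(x + 3)^2.

{M2, M4, M5}: invariant factors x + 3, (x - 5)^2(x + 3).

Matrices are similar if and only if their invariant-factor lists agree; the partition into similarity classes is {M1, M3}, {M2, M4, M5}.

2 classes: {M1, M3}, {M2, M4, M5}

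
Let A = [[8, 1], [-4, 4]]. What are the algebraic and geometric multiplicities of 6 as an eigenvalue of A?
algebraic multiplicity 2, geometric multiplicity 1

The characteristic polynomial is (x - 6)^2, so the factor x - 6 appears with exponent 2: the algebraic multiplicity is 2.

rank(A - 6I) = 1, so the eigenspace has dimension 2 - 1 = 1: the geometric multiplicity is 1.

Since 1 < 2, A is not diagonalizable.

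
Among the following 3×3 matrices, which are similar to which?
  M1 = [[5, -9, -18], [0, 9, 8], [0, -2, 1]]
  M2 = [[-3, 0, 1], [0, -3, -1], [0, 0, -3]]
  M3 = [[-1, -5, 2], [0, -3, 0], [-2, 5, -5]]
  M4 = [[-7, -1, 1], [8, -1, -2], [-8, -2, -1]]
Characteristic polynomials: χ_{M1} = (x - 5)^3, χ_{M2} = (x + 3)^3, χ_{M3} = (x + 3)^3, χ_{M4} = (x + 3)^3.

{M1}: invariant factors x - 5, (x - 5)^2.

{M2, M3, M4}: invariant factors x + 3, (x + 3)^2.

Matrices are similar if and only if their invariant-factor lists agree; the partition into similarity classes is {M1}, {M2, M3, M4}.

2 classes: {M1}, {M2, M3, M4}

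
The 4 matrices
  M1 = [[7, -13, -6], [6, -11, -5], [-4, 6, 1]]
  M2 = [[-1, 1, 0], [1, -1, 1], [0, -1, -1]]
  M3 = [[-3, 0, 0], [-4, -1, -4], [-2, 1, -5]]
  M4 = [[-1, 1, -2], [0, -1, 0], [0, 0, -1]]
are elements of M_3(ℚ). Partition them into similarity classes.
3 classes: {M1, M2}, {M3}, {M4}

Characteristic polynomials: χ_{M1} = (x + 1)^3, χ_{M2} = (x + 1)^3, χ_{M3} = (x + 3)^3, χ_{M4} = (x + 1)^3.

{M1, M2}: invariant factors (x + 1)^3.

{M3}: invariant factors x + 3, (x + 3)^2.

{M4}: invariant factors x + 1, (x + 1)^2.

Matrices are similar if and only if their invariant-factor lists agree; the partition into similarity classes is {M1, M2}, {M3}, {M4}.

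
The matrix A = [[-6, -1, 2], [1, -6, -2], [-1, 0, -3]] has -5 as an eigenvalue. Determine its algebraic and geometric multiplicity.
The characteristic polynomial is (x + 5)^3, so the factor x + 5 appears with exponent 3: the algebraic multiplicity is 3.

rank(A + 5I) = 2, so the eigenspace has dimension 3 - 2 = 1: the geometric multiplicity is 1.

Since 1 < 3, A is not diagonalizable.

algebraic multiplicity 3, geometric multiplicity 1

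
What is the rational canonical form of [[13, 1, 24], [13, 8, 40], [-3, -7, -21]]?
R = [[0, 0, 1], [1, 0, -2], [0, 1, 0]]

The invariant factors of A (the non-unit diagonal entries of the Smith normal form of xI - A over ℚ[x]) are x^3 + 2x - 1, each dividing the next. The characteristic polynomial is their product, x^3 + 2x - 1.

The rational canonical form is the block-diagonal matrix of companion matrices C(f_i):
R = [[0, 0, 1], [1, 0, -2], [0, 1, 0]].

Note the characteristic polynomial does not split into linear factors over ℚ, so A has no Jordan form over ℚ; the rational canonical form exists over any field.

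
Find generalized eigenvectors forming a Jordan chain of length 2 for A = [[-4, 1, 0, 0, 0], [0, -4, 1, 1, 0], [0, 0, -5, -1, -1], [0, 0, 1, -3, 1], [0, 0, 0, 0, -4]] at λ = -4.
v_1 = [[0, 0, 0, 0, 1]]^T, v_2 = [[0, 0, -1, 1, 0]]^T

We seek v_1 ∈ ker((A + 4I)^2) \ ker(A + 4I), then set v_{i+1} = (A + 4I) v_i.

One such chain is v_1 = [[0, 0, 0, 0, 1]]^T, v_2 = [[0, 0, -1, 1, 0]]^T. Check: (A + 4I) v_2 = [[0, 0, 0, 0, 0]]^T = 0.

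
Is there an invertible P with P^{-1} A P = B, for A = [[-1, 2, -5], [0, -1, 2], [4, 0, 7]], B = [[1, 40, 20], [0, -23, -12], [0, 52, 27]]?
No.

Both have characteristic polynomial (x - 3)(x - 1)^2, but the minimal polynomial of A is (x - 3)(x - 1)^2 while the minimal polynomial of B is (x - 3)(x - 1). The minimal polynomial is a similarity invariant, so A and B are not similar.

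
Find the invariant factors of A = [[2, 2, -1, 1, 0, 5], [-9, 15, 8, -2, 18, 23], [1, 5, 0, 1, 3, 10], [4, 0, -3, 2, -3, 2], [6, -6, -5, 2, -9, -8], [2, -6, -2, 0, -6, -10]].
x, x^2, x^3

The Jordan structure of A has elementary divisors x^3, x^2, x. Arranging the block sizes at each eigenvalue in decreasing order and taking row products gives the invariant factors.

Invariant factors (smallest first, each dividing the next): x, x^2, x^3.

Check: the last factor x^3 is the minimal polynomial, and the product x^6 is the characteristic polynomial.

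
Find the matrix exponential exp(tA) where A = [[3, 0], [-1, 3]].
e^{tA} = [[e^{3*t}, 0], [-t*e^{3*t}, e^{3*t}]]

A has Jordan form J = [[3, 1], [0, 3]] with A = PJP^{-1}, so e^{tA} = P e^{tJ} P^{-1}.

For a Jordan block J_k(λ), e^{tJ_k(λ)} = e^{λt} · (I + tN + t^2 N^2/2! + ... + t^{k-1} N^{k-1}/(k-1)!) where N is the nilpotent superdiagonal part.

Assembling the blocks and conjugating back gives the entries of e^{tA} as shown above.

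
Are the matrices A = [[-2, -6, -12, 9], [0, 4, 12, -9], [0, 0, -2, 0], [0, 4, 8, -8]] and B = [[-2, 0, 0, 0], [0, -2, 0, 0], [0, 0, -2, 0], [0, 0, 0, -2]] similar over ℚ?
No.

Both have characteristic polynomial (x + 2)^4, but the minimal polynomial of A is (x + 2)^2 while the minimal polynomial of B is x + 2. The minimal polynomial is a similarity invariant, so A and B are not similar.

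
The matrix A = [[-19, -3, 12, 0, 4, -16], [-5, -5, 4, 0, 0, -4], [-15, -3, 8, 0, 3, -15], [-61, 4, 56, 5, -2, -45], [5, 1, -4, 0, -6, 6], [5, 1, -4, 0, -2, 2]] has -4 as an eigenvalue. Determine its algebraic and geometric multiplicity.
algebraic multiplicity 5, geometric multiplicity 3

The characteristic polynomial is (x - 5)(x + 4)^5, so the factor x + 4 appears with exponent 5: the algebraic multiplicity is 5.

rank(A + 4I) = 3, so the eigenspace has dimension 6 - 3 = 3: the geometric multiplicity is 3.

Since 3 < 5, A is not diagonalizable.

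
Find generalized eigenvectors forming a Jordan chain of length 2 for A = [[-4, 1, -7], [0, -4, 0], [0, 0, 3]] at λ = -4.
We seek v_1 ∈ ker((A + 4I)^2) \ ker(A + 4I), then set v_{i+1} = (A + 4I) v_i.

One such chain is v_1 = [[-2, 1, 0]]^T, v_2 = [[1, 0, 0]]^T. Check: (A + 4I) v_2 = [[0, 0, 0]]^T = 0.

v_1 = [[-2, 1, 0]]^T, v_2 = [[1, 0, 0]]^T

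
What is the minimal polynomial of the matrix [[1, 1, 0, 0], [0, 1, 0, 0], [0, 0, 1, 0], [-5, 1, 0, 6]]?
The characteristic polynomial factors as (x - 6)(x - 1)^3. The minimal polynomial is ∏(x - λ)^{k_λ} where k_λ is the size of the largest Jordan block at λ.

For λ = 1: rank(A - I) = 2, and the largest Jordan block has size 2 (the smallest k with rank((A - I)^k) = rank((A - I)^(k+1))).
For λ = 6: rank(A - 6I) = 3, and the largest Jordan block has size 1 (the smallest k with rank((A - 6I)^k) = rank((A - 6I)^(k+1))).

So m_A(x) = (x - 6)(x - 1)^2.

m_A(x) = (x - 6)(x - 1)^2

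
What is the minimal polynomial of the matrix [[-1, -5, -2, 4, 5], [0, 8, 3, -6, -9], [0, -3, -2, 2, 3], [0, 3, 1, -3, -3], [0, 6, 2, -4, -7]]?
m_A(x) = (x + 1)^3

The characteristic polynomial factors as (x + 1)^5. The minimal polynomial is ∏(x - λ)^{k_λ} where k_λ is the size of the largest Jordan block at λ.

For λ = -1: rank(A + I) = 2, and the largest Jordan block has size 3 (the smallest k with rank((A + I)^k) = rank((A + I)^(k+1))).

So m_A(x) = (x + 1)^3.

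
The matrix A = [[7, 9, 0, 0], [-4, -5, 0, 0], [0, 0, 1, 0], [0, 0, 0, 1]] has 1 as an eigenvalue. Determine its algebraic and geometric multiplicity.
algebraic multiplicity 4, geometric multiplicity 3

The characteristic polynomial is (x - 1)^4, so the factor x - 1 appears with exponent 4: the algebraic multiplicity is 4.

rank(A - I) = 1, so the eigenspace has dimension 4 - 1 = 3: the geometric multiplicity is 3.

Since 3 < 4, A is not diagonalizable.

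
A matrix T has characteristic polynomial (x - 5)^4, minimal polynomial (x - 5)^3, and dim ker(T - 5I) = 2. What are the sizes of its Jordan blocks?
λ = 5: algebraic multiplicity 4 (exponent in χ_T), largest block size 3 (exponent in m_T), 2 blocks (geometric multiplicity). These force block sizes [3, 1].

Jordan blocks: (5, 3), (5, 1)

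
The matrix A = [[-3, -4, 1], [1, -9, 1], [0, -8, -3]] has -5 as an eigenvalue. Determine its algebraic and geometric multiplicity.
The characteristic polynomial is (x + 5)^3, so the factor x + 5 appears with exponent 3: the algebraic multiplicity is 3.

rank(A + 5I) = 2, so the eigenspace has dimension 3 - 2 = 1: the geometric multiplicity is 1.

Since 1 < 3, A is not diagonalizable.

algebraic multiplicity 3, geometric multiplicity 1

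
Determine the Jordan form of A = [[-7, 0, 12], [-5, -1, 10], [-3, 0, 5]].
J = [[-1, 1, 0], [0, -1, 0], [0, 0, -1]]

The characteristic polynomial is det(xI - A) = (x + 1)^3, so the eigenvalues are -1 (algebraic multiplicity 3).

For λ = -1: rank(A + I) = 1, rank((A + I)^2) = 0. The eigenspace has dimension 3 - 1 = 2, so there are 2 Jordan blocks; the rank sequence gives block sizes [2, 1].

Assembling the blocks gives the Jordan form J above.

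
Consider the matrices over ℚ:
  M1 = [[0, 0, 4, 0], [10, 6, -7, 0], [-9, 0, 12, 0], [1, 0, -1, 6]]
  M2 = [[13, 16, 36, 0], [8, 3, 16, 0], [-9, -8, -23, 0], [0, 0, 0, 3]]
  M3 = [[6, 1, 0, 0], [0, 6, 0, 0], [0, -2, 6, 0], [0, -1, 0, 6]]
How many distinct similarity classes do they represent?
3 classes: {M1}, {M2}, {M3}

Characteristic polynomials: χ_{M1} = (x - 6)^4, χ_{M2} = (x - 3)^2(x + 5)^2, χ_{M3} = (x - 6)^4.

{M1}: invariant factors x - 6, (x - 6)^3.

{M2}: invariant factors x - 3, (x - 3)(x + 5)^2.

{M3}: invariant factors x - 6, x - 6, (x - 6)^2.

Matrices are similar if and only if their invariant-factor lists agree; the partition into similarity classes is {M1}, {M2}, {M3}.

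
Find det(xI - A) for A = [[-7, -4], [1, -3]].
xI - A = [[x + 7, 4], [-1, x + 3]].

Expanding det(xI - A) along the first row:
det(xI - A) = + (x + 7)·det([[x + 3]]) - (4)·det([[-1]]).

Evaluating gives χ_A(x) = x^2 + 10x + 25 = (x + 5)^2.

χ_A(x) = (x + 5)^2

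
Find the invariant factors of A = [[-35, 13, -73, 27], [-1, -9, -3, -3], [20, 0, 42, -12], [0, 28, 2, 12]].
x^2(x - 6)(x - 4)

The Jordan structure of A has elementary divisors x^2, (x - 4), (x - 6). Arranging the block sizes at each eigenvalue in decreasing order and taking row products gives the invariant factors.

Invariant factors (smallest first, each dividing the next): x^2(x - 6)(x - 4).

Check: the last factor x^2(x - 6)(x - 4) is the minimal polynomial, and the product x^2(x - 6)(x - 4) is the characteristic polynomial.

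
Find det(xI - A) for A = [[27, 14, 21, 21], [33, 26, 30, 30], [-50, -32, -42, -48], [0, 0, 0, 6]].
χ_A(x) = (x - 6)^3(x + 1)

xI - A = [[x - 27, -14, -21, -21], [-33, x - 26, -30, -30], [50, 32, x + 42, 48], [0, 0, 0, x - 6]].

Expanding det(xI - A) along the first row:
det(xI - A) = + (x - 27)·det([[x - 26, -30, -30], [32, x + 42, 48], [0, 0, x - 6]]) - (-14)·det([[-33, -30, -30], [50, x + 42, 48], [0, 0, x - 6]]) + (-21)·det([[-33, x - 26, -30], [50, 32, 48], [0, 0, x - 6]]) - (-21)·det([[-33, x - 26, -30], [50, 32, x + 42], [0, 0, 0]]).

Evaluating gives χ_A(x) = x^4 - 17x^3 + 90x^2 - 108x - 216 = (x - 6)^3(x + 1).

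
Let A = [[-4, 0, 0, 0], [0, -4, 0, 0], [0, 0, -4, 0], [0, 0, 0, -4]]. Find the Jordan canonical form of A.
J = [[-4, 0, 0, 0], [0, -4, 0, 0], [0, 0, -4, 0], [0, 0, 0, -4]]

The characteristic polynomial is det(xI - A) = (x + 4)^4, so the eigenvalues are -4 (algebraic multiplicity 4).

For λ = -4: rank(A + 4I) = 0. The eigenspace has dimension 4 - 0 = 4, so there are 4 Jordan blocks; the rank sequence gives block sizes [1, 1, 1, 1].

Assembling the blocks gives the Jordan form J above.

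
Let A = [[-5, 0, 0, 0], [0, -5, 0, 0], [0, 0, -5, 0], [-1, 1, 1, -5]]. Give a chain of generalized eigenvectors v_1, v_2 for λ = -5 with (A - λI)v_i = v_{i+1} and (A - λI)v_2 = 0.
v_1 = [[-1, 0, 0, 0]]^T, v_2 = [[0, 0, 0, 1]]^T

We seek v_1 ∈ ker((A + 5I)^2) \ ker(A + 5I), then set v_{i+1} = (A + 5I) v_i.

One such chain is v_1 = [[-1, 0, 0, 0]]^T, v_2 = [[0, 0, 0, 1]]^T. Check: (A + 5I) v_2 = [[0, 0, 0, 0]]^T = 0.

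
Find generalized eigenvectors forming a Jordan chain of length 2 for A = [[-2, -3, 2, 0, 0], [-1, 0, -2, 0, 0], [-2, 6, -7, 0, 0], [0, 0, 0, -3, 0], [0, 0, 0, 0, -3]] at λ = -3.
We seek v_1 ∈ ker((A + 3I)^2) \ ker(A + 3I), then set v_{i+1} = (A + 3I) v_i.

One such chain is v_1 = [[0, 1, 2, 0, 0]]^T, v_2 = [[1, -1, -2, 0, 0]]^T. Check: (A + 3I) v_2 = [[0, 0, 0, 0, 0]]^T = 0.

v_1 = [[0, 1, 2, 0, 0]]^T, v_2 = [[1, -1, -2, 0, 0]]^T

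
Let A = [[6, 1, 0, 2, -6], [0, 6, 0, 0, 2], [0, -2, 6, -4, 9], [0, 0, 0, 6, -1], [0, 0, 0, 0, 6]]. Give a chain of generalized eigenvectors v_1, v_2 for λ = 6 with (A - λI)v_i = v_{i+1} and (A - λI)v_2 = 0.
We seek v_1 ∈ ker((A - 6I)^2) \ ker(A - 6I), then set v_{i+1} = (A - 6I) v_i.

One such chain is v_1 = [[-2, 1, 2, 0, 0]]^T, v_2 = [[1, 0, -2, 0, 0]]^T. Check: (A - 6I) v_2 = [[0, 0, 0, 0, 0]]^T = 0.

v_1 = [[-2, 1, 2, 0, 0]]^T, v_2 = [[1, 0, -2, 0, 0]]^T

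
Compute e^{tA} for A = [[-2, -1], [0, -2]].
A has Jordan form J = [[-2, 1], [0, -2]] with A = PJP^{-1}, so e^{tA} = P e^{tJ} P^{-1}.

For a Jordan block J_k(λ), e^{tJ_k(λ)} = e^{λt} · (I + tN + t^2 N^2/2! + ... + t^{k-1} N^{k-1}/(k-1)!) where N is the nilpotent superdiagonal part.

Assembling the blocks and conjugating back gives the entries of e^{tA} as shown above.

e^{tA} = [[e^{-2*t}, -t*e^{-2*t}], [0, e^{-2*t}]]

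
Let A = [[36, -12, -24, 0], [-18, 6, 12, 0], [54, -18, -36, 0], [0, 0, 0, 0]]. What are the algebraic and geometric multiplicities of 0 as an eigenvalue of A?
algebraic multiplicity 3, geometric multiplicity 3

The characteristic polynomial is x^3(x - 6), so the factor x appears with exponent 3: the algebraic multiplicity is 3.

rank(A) = 1, so the eigenspace has dimension 4 - 1 = 3: the geometric multiplicity is 3.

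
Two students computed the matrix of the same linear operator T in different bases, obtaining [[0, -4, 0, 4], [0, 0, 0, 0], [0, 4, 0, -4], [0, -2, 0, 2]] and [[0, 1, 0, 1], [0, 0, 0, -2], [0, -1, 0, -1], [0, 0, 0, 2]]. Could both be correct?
Both have characteristic polynomial x^3(x - 2), but the minimal polynomial of A is x(x - 2) while the minimal polynomial of B is x^2(x - 2). The minimal polynomial is a similarity invariant, so A and B are not similar.

No.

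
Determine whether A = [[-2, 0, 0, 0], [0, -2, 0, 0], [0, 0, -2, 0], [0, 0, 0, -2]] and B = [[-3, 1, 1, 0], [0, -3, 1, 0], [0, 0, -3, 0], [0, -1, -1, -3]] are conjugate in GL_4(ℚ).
No.

trace(A) = -8 but trace(B) = -12. The trace is a similarity invariant, so A and B are not similar.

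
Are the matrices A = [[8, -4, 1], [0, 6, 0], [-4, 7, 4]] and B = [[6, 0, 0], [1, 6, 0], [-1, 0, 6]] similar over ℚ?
No.

Both have characteristic polynomial (x - 6)^3, but the minimal polynomial of A is (x - 6)^3 while the minimal polynomial of B is (x - 6)^2. The minimal polynomial is a similarity invariant, so A and B are not similar.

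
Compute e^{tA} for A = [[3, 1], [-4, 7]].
A has Jordan form J = [[5, 1], [0, 5]] with A = PJP^{-1}, so e^{tA} = P e^{tJ} P^{-1}.

For a Jordan block J_k(λ), e^{tJ_k(λ)} = e^{λt} · (I + tN + t^2 N^2/2! + ... + t^{k-1} N^{k-1}/(k-1)!) where N is the nilpotent superdiagonal part.

Assembling the blocks and conjugating back gives the entries of e^{tA} as shown above.

e^{tA} = [[(1 - 2*t)*e^{5*t}, t*e^{5*t}], [-4*t*e^{5*t}, (2*t + 1)*e^{5*t}]]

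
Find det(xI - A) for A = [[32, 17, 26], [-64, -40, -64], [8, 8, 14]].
χ_A(x) = x^2(x - 6)

xI - A = [[x - 32, -17, -26], [64, x + 40, 64], [-8, -8, x - 14]].

Expanding det(xI - A) along the first row:
det(xI - A) = + (x - 32)·det([[x + 40, 64], [-8, x - 14]]) - (-17)·det([[64, 64], [-8, x - 14]]) + (-26)·det([[64, x + 40], [-8, -8]]).

Evaluating gives χ_A(x) = x^3 - 6x^2 = x^2(x - 6).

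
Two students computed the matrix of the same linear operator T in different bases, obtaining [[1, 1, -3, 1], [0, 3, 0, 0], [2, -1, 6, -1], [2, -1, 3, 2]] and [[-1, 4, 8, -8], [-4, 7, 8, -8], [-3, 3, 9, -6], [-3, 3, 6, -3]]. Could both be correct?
Two matrices over a field are similar if and only if they have the same invariant factors.

Both A and B have characteristic polynomial (x - 3)^4 and minimal polynomial (x - 3)^2. Computing further, both have invariant factors x - 3, x - 3, (x - 3)^2. Hence A and B are similar.

Yes.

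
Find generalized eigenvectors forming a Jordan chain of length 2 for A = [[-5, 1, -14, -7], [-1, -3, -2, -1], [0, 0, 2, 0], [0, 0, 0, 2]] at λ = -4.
v_1 = [[2, 1, 0, 0]]^T, v_2 = [[-1, -1, 0, 0]]^T

We seek v_1 ∈ ker((A + 4I)^2) \ ker(A + 4I), then set v_{i+1} = (A + 4I) v_i.

One such chain is v_1 = [[2, 1, 0, 0]]^T, v_2 = [[-1, -1, 0, 0]]^T. Check: (A + 4I) v_2 = [[0, 0, 0, 0]]^T = 0.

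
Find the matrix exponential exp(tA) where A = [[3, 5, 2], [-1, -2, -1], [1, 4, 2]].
e^{tA} = [[(t^2 + 4*t + 2)*e^{t}/2, t*(3*t + 10)*e^{t}/2, t*(t + 4)*e^{t}/2], [-t*e^{t}, (1 - 3*t)*e^{t}, -t*e^{t}], [t*(2 - t)*e^{t}/2, t*(8 - 3*t)*e^{t}/2, (-t^2/2 + t + 1)*e^{t}]]

A has Jordan form J = [[1, 1, 0], [0, 1, 1], [0, 0, 1]] with A = PJP^{-1}, so e^{tA} = P e^{tJ} P^{-1}.

For a Jordan block J_k(λ), e^{tJ_k(λ)} = e^{λt} · (I + tN + t^2 N^2/2! + ... + t^{k-1} N^{k-1}/(k-1)!) where N is the nilpotent superdiagonal part.

Assembling the blocks and conjugating back gives the entries of e^{tA} as shown above.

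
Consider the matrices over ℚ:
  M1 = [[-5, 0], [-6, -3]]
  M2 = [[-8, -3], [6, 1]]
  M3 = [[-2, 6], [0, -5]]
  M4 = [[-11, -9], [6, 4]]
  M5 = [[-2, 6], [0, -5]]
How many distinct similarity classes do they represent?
Characteristic polynomials: χ_{M1} = (x + 3)(x + 5), χ_{M2} = (x + 2)(x + 5), χ_{M3} = (x + 2)(x + 5), χ_{M4} = (x + 2)(x + 5), χ_{M5} = (x + 2)(x + 5).

{M1}: invariant factors (x + 3)(x + 5).

{M2, M3, M4, M5}: invariant factors (x + 2)(x + 5).

Matrices are similar if and only if their invariant-factor lists agree; the partition into similarity classes is {M1}, {M2, M3, M4, M5}.

2 classes: {M1}, {M2, M3, M4, M5}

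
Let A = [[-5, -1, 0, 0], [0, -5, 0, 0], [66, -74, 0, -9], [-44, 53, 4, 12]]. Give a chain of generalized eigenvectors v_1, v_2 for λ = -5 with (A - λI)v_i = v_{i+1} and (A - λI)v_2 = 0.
v_1 = [[-1, -1, -1, 1]]^T, v_2 = [[1, 0, -6, 4]]^T

We seek v_1 ∈ ker((A + 5I)^2) \ ker(A + 5I), then set v_{i+1} = (A + 5I) v_i.

One such chain is v_1 = [[-1, -1, -1, 1]]^T, v_2 = [[1, 0, -6, 4]]^T. Check: (A + 5I) v_2 = [[0, 0, 0, 0]]^T = 0.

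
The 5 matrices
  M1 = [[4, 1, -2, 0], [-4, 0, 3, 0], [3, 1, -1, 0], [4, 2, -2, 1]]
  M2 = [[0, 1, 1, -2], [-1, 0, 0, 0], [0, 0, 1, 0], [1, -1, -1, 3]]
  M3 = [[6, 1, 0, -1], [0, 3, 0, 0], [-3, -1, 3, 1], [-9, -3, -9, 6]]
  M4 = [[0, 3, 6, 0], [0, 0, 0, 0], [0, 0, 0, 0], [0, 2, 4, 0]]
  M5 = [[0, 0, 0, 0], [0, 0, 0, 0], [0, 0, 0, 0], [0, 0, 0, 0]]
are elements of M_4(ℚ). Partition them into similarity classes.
4 classes: {M1, M2}, {M3}, {M4}, {M5}

Characteristic polynomials: χ_{M1} = (x - 1)^4, χ_{M2} = (x - 1)^4, χ_{M3} = (x - 6)^2(x - 3)^2, χ_{M4} = x^4, χ_{M5} = x^4.

{M1, M2}: invariant factors x - 1, (x - 1)^3.

{M3}: invariant factors x - 3, (x - 6)^2(x - 3).

{M4}: invariant factors x, x, x^2.

{M5}: invariant factors x, x, x, x.

Matrices are similar if and only if their invariant-factor lists agree; the partition into similarity classes is {M1, M2}, {M3}, {M4}, {M5}.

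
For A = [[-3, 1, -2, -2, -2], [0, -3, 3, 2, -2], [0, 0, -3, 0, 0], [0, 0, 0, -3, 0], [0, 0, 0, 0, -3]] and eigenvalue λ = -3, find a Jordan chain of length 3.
v_1 = [[0, 4, 1, 0, 1]]^T, v_2 = [[0, 1, 0, 0, 0]]^T, v_3 = [[1, 0, 0, 0, 0]]^T

We seek v_1 ∈ ker((A + 3I)^3) \ ker((A + 3I)^2), then set v_{i+1} = (A + 3I) v_i.

One such chain is v_1 = [[0, 4, 1, 0, 1]]^T, v_2 = [[0, 1, 0, 0, 0]]^T, v_3 = [[1, 0, 0, 0, 0]]^T. Check: (A + 3I) v_3 = [[0, 0, 0, 0, 0]]^T = 0.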